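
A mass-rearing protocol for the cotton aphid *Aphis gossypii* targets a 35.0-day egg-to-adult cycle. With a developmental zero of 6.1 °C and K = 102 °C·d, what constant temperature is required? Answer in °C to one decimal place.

Required daily accumulation = 102 / 35.0 = 2.914 DD/day.
T = T_base + 2.914 = 6.1 + 2.914 = 9.014 ≈ 9.0 °C.

9.0 °C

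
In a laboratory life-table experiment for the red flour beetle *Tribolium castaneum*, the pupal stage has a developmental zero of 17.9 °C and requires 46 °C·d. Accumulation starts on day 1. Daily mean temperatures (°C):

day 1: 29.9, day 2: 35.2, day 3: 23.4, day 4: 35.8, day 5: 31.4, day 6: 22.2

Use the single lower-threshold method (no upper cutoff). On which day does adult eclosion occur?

day 4

Daily DD above 17.9 °C: 12.0, 17.3, 5.5, 17.9, 13.5, 4.3.
Cumulative: 12.0, 29.3, 34.8, 52.7, 66.2, 70.5.
The total first reaches 46 DD on day 4.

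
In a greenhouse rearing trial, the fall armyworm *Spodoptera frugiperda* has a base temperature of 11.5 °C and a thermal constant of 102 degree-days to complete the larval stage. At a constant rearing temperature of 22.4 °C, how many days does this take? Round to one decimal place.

Daily accumulation = 22.4 − 11.5 = 10.9 DD/day.
Duration = 102 / 10.9 = 9.358 ≈ 9.4 days.

9.4 days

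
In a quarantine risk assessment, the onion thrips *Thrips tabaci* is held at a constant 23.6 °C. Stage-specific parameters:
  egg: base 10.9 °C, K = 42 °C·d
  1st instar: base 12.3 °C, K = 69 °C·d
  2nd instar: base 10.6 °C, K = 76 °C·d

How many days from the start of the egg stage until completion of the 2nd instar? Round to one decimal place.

egg: 42 / (23.6 − 10.9) = 42 / 12.7 = 3.307 d.
1st instar: 69 / (23.6 − 12.3) = 69 / 11.3 = 6.106 d.
2nd instar: 76 / (23.6 − 10.6) = 76 / 13.0 = 5.846 d.
Sum = 15.259 ≈ 15.3 days.

15.3 days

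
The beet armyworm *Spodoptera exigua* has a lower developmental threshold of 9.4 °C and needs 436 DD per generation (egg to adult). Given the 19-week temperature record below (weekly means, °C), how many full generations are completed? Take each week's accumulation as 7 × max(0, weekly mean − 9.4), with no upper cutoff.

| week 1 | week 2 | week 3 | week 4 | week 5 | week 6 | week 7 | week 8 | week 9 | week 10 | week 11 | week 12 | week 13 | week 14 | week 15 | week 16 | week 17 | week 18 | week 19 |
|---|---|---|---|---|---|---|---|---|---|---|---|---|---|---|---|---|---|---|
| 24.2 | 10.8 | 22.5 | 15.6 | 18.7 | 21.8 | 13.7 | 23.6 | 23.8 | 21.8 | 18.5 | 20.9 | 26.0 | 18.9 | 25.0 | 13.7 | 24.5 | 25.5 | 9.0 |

Weekly DD (7 × max(0, T̄ − 9.4)): 103.6, 9.8, 91.7, 43.4, 65.1, 86.8, 30.1, 99.4, 100.8, 86.8, 63.7, 80.5, 116.2, 66.5, 109.2, 30.1, 105.7, 112.7, 0.0.
Season total = 1402.1 DD.
Complete generations = ⌊1402.1 / 436⌋ = 3.

3 generations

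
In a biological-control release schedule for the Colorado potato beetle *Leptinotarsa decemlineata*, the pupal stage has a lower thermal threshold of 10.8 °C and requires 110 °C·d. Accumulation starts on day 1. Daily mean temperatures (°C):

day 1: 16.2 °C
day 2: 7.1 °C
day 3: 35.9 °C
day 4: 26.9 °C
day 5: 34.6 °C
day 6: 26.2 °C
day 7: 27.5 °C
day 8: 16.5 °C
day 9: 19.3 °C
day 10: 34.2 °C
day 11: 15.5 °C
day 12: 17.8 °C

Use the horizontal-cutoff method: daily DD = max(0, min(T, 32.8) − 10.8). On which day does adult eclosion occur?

day 9

Daily DD above 10.8 °C (capped at 22.0): 5.4, 0.0, 22.0, 16.1, 22.0, 15.4, 16.7, 5.7, 8.5, 22.0, 4.7, 7.0.
Cumulative: 5.4, 5.4, 27.4, 43.5, 65.5, 80.9, 97.6, 103.3, 111.8, 133.8, 138.5, 145.5.
The total first reaches 110 DD on day 9.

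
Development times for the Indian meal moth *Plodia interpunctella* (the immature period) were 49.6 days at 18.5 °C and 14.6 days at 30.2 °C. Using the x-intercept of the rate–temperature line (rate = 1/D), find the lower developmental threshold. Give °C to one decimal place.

13.6 °C

Under the model K = D·(T − T_b), so D₁·(T₁ − T_b) = D₂·(T₂ − T_b).
49.6·(18.5 − T_b) = 14.6·(30.2 − T_b)
T_b = (49.6·18.5 − 14.6·30.2) / (49.6 − 14.6) = 476.68 / 35.0 = 13.619 °C ≈ 13.6 °C.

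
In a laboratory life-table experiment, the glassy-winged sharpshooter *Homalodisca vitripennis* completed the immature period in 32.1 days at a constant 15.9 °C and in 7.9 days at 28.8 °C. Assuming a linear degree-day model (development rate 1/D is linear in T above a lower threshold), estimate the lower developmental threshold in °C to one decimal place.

Equal thermal constants: D₁(T₁ − T_b) = D₂(T₂ − T_b).
32.1·(15.9 − T_b) = 7.9·(28.8 − T_b)
T_b = (32.1·15.9 − 7.9·28.8) / (32.1 − 7.9) = 282.87 / 24.2 = 11.689 °C ≈ 11.7 °C.

11.7 °C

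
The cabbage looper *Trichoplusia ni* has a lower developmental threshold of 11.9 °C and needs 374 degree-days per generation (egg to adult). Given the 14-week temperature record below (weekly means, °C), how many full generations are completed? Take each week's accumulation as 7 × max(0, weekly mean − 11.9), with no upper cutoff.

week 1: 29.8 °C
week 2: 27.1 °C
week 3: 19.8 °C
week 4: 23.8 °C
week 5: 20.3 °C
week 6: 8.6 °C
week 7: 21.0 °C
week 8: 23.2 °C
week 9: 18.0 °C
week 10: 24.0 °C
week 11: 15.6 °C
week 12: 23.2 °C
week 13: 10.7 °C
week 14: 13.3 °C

2 generations

Weekly DD (7 × max(0, T̄ − 11.9)): 125.3, 106.4, 55.3, 83.3, 58.8, 0.0, 63.7, 79.1, 42.7, 84.7, 25.9, 79.1, 0.0, 9.8.
Season total = 814.1 DD.
Complete generations = ⌊814.1 / 374⌋ = 2.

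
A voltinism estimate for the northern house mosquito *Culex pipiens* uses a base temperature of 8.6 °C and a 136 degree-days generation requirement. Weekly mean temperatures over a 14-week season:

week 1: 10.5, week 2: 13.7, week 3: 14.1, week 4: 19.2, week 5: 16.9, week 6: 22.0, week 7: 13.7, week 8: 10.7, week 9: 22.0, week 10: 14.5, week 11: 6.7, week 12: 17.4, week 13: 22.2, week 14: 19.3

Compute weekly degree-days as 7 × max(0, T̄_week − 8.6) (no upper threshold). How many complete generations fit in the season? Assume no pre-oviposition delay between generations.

Weekly DD (7 × max(0, T̄ − 8.6)): 13.3, 35.7, 38.5, 74.2, 58.1, 93.8, 35.7, 14.7, 93.8, 41.3, 0.0, 61.6, 95.2, 74.9.
Season total = 730.8 DD.
Complete generations = ⌊730.8 / 136⌋ = 5.

5 generations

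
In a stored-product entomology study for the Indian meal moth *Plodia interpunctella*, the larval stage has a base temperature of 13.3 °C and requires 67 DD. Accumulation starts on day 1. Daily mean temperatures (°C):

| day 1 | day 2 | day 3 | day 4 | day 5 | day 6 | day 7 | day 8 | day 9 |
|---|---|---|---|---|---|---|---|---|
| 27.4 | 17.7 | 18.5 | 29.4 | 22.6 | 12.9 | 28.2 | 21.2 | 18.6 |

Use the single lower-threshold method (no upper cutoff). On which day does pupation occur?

Daily DD above 13.3 °C: 14.1, 4.4, 5.2, 16.1, 9.3, 0.0, 14.9, 7.9, 5.3.
Cumulative: 14.1, 18.5, 23.7, 39.8, 49.1, 49.1, 64.0, 71.9, 77.2.
The total first reaches 67 DD on day 8.

day 8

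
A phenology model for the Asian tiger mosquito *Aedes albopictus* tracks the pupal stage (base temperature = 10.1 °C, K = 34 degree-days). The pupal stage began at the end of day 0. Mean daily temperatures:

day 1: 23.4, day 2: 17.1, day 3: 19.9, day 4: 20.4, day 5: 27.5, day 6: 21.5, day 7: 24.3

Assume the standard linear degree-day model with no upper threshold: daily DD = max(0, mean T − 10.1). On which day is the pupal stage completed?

day 4

Daily DD above 10.1 °C: 13.3, 7.0, 9.8, 10.3, 17.4, 11.4, 14.2.
Cumulative: 13.3, 20.3, 30.1, 40.4, 57.8, 69.2, 83.4.
The total first reaches 34 DD on day 4.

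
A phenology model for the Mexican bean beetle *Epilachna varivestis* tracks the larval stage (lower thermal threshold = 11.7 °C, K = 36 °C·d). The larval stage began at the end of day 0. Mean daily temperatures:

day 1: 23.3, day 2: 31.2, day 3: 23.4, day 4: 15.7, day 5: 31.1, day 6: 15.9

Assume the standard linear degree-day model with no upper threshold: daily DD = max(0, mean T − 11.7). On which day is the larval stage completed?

day 3

Daily DD above 11.7 °C: 11.6, 19.5, 11.7, 4.0, 19.4, 4.2.
Cumulative: 11.6, 31.1, 42.8, 46.8, 66.2, 70.4.
The total first reaches 36 DD on day 3.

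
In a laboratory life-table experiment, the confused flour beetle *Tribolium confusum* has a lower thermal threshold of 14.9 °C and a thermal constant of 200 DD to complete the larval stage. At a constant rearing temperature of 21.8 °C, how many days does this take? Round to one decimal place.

29.0 days

Daily accumulation = 21.8 − 14.9 = 6.9 DD/day.
Duration = 200 / 6.9 = 28.986 ≈ 29.0 days.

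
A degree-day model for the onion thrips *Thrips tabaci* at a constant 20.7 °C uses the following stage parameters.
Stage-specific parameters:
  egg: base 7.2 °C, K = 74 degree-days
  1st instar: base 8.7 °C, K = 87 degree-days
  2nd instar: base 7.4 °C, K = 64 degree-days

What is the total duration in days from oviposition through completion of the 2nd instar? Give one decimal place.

egg: 74 / (20.7 − 7.2) = 74 / 13.5 = 5.481 d.
1st instar: 87 / (20.7 − 8.7) = 87 / 12.0 = 7.250 d.
2nd instar: 64 / (20.7 − 7.4) = 64 / 13.3 = 4.812 d.
Sum = 17.544 ≈ 17.5 days.

17.5 days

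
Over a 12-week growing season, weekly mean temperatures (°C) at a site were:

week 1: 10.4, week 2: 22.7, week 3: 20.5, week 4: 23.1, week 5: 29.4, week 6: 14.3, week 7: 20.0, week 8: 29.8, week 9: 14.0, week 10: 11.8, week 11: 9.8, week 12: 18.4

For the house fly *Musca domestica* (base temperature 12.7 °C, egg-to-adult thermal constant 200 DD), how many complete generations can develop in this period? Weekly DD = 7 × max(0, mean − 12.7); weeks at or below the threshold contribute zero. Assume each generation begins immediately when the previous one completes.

Weekly DD (7 × max(0, T̄ − 12.7)): 0.0, 70.0, 54.6, 72.8, 116.9, 11.2, 51.1, 119.7, 9.1, 0.0, 0.0, 39.9.
Season total = 545.3 DD.
Complete generations = ⌊545.3 / 200⌋ = 2.

2 generations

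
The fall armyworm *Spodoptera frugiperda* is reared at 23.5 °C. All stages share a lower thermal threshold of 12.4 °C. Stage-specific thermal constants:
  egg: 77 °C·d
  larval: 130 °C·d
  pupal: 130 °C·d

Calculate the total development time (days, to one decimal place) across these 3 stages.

Daily accumulation at 23.5 °C = 23.5 − 12.4 = 11.1 DD/day.
Total K = 77 + 130 + 130 = 337 DD.
Total duration = 337 / 11.1 = 30.360 ≈ 30.4 days.

30.4 days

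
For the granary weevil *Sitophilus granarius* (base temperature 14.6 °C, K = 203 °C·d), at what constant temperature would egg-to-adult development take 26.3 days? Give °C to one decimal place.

Required daily accumulation = 203 / 26.3 = 7.719 DD/day.
T = T_base + 7.719 = 14.6 + 7.719 = 22.319 ≈ 22.3 °C.

22.3 °C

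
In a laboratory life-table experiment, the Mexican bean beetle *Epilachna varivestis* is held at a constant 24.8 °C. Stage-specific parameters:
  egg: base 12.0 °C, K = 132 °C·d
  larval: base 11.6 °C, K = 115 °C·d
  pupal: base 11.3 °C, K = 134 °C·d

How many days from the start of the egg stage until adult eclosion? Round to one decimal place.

29.0 days

egg: 132 / (24.8 − 12.0) = 132 / 12.8 = 10.312 d.
larval: 115 / (24.8 − 11.6) = 115 / 13.2 = 8.712 d.
pupal: 134 / (24.8 − 11.3) = 134 / 13.5 = 9.926 d.
Sum = 28.951 ≈ 29.0 days.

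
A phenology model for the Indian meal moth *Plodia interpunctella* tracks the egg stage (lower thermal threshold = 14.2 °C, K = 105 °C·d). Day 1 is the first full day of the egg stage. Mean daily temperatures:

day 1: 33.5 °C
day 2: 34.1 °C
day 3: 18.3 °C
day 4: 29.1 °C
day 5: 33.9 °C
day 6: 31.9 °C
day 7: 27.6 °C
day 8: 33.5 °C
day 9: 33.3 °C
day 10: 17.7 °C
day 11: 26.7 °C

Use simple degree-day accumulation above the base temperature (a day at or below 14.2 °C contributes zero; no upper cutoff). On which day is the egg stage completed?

day 7

Daily DD above 14.2 °C: 19.3, 19.9, 4.1, 14.9, 19.7, 17.7, 13.4, 19.3, 19.1, 3.5, 12.5.
Cumulative: 19.3, 39.2, 43.3, 58.2, 77.9, 95.6, 109.0, 128.3, 147.4, 150.9, 163.4.
The total first reaches 105 DD on day 7.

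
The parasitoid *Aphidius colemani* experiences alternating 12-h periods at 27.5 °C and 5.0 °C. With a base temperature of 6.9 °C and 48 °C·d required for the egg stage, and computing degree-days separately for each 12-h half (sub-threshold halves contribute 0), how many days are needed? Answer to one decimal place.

4.7 days

Day half: max(0, 27.5 − 6.9) × 0.5 = 20.6 × 0.5 = 10.30 DD.
Night half: max(0, 5.0 − 6.9) × 0.5 = 0.0 × 0.5 = 0.00 DD.
Per 24 h: 10.30 DD/day.
Duration = 48 / 10.30 = 4.660 ≈ 4.7 days.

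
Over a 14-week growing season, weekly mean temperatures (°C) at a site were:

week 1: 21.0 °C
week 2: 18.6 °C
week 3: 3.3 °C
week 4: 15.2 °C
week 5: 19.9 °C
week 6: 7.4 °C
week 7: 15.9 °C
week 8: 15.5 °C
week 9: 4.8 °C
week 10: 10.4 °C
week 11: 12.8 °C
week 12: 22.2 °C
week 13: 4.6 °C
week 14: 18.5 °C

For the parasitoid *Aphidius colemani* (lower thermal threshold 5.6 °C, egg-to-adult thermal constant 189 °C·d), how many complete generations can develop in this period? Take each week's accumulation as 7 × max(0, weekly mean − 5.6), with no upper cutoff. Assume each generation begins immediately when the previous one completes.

Weekly DD (7 × max(0, T̄ − 5.6)): 107.8, 91.0, 0.0, 67.2, 100.1, 12.6, 72.1, 69.3, 0.0, 33.6, 50.4, 116.2, 0.0, 90.3.
Season total = 810.6 DD.
Complete generations = ⌊810.6 / 189⌋ = 4.

4 generations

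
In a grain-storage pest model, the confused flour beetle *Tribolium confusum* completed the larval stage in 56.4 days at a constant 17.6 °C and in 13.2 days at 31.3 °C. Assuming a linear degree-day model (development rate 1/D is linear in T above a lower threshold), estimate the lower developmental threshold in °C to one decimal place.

13.4 °C

Under the model K = D·(T − T_b), so D₁·(T₁ − T_b) = D₂·(T₂ − T_b).
56.4·(17.6 − T_b) = 13.2·(31.3 − T_b)
T_b = (56.4·17.6 − 13.2·31.3) / (56.4 − 13.2) = 579.48 / 43.2 = 13.414 °C ≈ 13.4 °C.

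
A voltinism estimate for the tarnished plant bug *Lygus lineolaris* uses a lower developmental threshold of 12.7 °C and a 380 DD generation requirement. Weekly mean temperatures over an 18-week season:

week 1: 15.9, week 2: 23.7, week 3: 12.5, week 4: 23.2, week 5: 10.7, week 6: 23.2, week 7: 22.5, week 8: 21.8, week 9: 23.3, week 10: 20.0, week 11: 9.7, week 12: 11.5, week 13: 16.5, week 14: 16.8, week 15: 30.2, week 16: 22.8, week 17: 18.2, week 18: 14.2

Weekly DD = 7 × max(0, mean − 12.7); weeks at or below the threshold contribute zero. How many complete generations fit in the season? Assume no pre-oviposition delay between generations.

Weekly DD (7 × max(0, T̄ − 12.7)): 22.4, 77.0, 0.0, 73.5, 0.0, 73.5, 68.6, 63.7, 74.2, 51.1, 0.0, 0.0, 26.6, 28.7, 122.5, 70.7, 38.5, 10.5.
Season total = 801.5 DD.
Complete generations = ⌊801.5 / 380⌋ = 2.

2 generations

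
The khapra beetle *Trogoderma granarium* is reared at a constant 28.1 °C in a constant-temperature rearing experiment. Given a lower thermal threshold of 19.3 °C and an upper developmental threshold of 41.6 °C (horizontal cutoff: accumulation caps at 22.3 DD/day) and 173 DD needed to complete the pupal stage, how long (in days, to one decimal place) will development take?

Daily accumulation = 28.1 − 19.3 = 8.8 DD/day.
Duration = 173 / 8.8 = 19.659 ≈ 19.7 days.

19.7 days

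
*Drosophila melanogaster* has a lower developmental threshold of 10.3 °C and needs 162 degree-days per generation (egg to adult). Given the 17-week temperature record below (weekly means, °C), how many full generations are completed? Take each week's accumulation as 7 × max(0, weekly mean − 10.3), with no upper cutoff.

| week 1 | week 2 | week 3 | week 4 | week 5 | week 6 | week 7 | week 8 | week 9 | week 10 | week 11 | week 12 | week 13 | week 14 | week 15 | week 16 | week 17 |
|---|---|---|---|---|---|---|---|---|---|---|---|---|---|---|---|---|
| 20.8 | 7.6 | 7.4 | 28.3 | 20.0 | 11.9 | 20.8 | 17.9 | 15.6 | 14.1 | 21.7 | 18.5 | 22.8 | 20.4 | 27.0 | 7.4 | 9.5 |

5 generations

Weekly DD (7 × max(0, T̄ − 10.3)): 73.5, 0.0, 0.0, 126.0, 67.9, 11.2, 73.5, 53.2, 37.1, 26.6, 79.8, 57.4, 87.5, 70.7, 116.9, 0.0, 0.0.
Season total = 881.3 DD.
Complete generations = ⌊881.3 / 162⌋ = 5.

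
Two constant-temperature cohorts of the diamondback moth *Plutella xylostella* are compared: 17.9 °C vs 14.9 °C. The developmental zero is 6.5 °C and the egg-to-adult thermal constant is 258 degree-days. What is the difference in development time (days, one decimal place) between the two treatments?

8.1 days

At 17.9 °C: 258 / (17.9 − 6.5) = 258 / 11.4 = 22.632 d.
At 14.9 °C: 258 / (14.9 − 6.5) = 258 / 8.4 = 30.714 d.
Difference = |22.632 − 30.714| = 8.083 ≈ 8.1 days.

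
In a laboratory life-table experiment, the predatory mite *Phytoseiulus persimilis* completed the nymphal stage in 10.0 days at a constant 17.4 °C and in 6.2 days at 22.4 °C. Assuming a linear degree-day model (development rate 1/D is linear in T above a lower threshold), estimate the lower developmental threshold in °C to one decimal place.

9.2 °C

Equal thermal constants: D₁(T₁ − T_b) = D₂(T₂ − T_b).
10.0·(17.4 − T_b) = 6.2·(22.4 − T_b)
T_b = (10.0·17.4 − 6.2·22.4) / (10.0 − 6.2) = 35.12 / 3.8 = 9.242 °C ≈ 9.2 °C.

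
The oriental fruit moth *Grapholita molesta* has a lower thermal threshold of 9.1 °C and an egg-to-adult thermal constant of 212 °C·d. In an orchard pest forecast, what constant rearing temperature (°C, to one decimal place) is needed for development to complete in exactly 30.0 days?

16.2 °C

Required daily accumulation = 212 / 30.0 = 7.067 DD/day.
T = T_base + 7.067 = 9.1 + 7.067 = 16.167 ≈ 16.2 °C.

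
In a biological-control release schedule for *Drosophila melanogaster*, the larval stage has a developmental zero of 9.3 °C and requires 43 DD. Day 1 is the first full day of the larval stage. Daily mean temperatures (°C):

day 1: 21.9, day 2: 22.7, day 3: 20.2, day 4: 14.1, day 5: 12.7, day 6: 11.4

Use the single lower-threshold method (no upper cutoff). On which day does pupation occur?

Daily DD above 9.3 °C: 12.6, 13.4, 10.9, 4.8, 3.4, 2.1.
Cumulative: 12.6, 26.0, 36.9, 41.7, 45.1, 47.2.
The total first reaches 43 DD on day 5.

day 5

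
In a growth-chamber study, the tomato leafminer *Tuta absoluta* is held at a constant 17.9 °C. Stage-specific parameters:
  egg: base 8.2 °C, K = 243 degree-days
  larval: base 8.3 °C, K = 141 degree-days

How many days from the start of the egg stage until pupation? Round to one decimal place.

egg: 243 / (17.9 − 8.2) = 243 / 9.7 = 25.052 d.
larval: 141 / (17.9 − 8.3) = 141 / 9.6 = 14.688 d.
Sum = 39.739 ≈ 39.7 days.

39.7 days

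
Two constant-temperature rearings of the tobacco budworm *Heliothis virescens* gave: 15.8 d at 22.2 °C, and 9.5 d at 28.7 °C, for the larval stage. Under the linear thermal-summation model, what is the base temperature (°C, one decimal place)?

12.4 °C

Linear rate model ⇒ the product D·(T − T_b) is constant across temperatures.
15.8·(22.2 − T_b) = 9.5·(28.7 − T_b)
T_b = (15.8·22.2 − 9.5·28.7) / (15.8 − 9.5) = 78.11 / 6.3 = 12.398 °C ≈ 12.4 °C.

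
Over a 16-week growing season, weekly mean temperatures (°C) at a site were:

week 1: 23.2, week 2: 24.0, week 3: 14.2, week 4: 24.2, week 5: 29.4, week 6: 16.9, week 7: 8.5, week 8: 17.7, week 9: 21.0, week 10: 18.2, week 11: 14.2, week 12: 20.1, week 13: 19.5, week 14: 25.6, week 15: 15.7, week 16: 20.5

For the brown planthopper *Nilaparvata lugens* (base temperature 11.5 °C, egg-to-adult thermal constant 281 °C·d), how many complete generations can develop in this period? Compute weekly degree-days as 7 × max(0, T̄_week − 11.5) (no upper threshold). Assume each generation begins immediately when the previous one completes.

3 generations

Weekly DD (7 × max(0, T̄ − 11.5)): 81.9, 87.5, 18.9, 88.9, 125.3, 37.8, 0.0, 43.4, 66.5, 46.9, 18.9, 60.2, 56.0, 98.7, 29.4, 63.0.
Season total = 923.3 DD.
Complete generations = ⌊923.3 / 281⌋ = 3.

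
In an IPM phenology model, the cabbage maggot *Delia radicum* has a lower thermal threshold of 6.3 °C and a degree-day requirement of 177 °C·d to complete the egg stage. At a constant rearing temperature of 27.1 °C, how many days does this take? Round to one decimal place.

Daily accumulation = 27.1 − 6.3 = 20.8 DD/day.
Duration = 177 / 20.8 = 8.510 ≈ 8.5 days.

8.5 days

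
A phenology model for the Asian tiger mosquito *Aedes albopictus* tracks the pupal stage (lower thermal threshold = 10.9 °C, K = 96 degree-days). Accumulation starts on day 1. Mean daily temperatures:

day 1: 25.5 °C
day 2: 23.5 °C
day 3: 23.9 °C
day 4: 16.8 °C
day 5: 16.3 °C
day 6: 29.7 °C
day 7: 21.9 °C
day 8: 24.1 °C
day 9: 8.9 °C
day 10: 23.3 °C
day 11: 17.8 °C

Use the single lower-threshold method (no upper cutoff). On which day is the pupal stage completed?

Daily DD above 10.9 °C: 14.6, 12.6, 13.0, 5.9, 5.4, 18.8, 11.0, 13.2, 0.0, 12.4, 6.9.
Cumulative: 14.6, 27.2, 40.2, 46.1, 51.5, 70.3, 81.3, 94.5, 94.5, 106.9, 113.8.
The total first reaches 96 DD on day 10.

day 10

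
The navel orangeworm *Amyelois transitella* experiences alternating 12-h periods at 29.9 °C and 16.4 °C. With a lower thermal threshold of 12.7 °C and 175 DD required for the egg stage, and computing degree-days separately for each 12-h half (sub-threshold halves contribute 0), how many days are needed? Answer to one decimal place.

Day half: max(0, 29.9 − 12.7) × 0.5 = 17.2 × 0.5 = 8.60 DD.
Night half: max(0, 16.4 − 12.7) × 0.5 = 3.7 × 0.5 = 1.85 DD.
Per 24 h: 10.45 DD/day.
Duration = 175 / 10.45 = 16.746 ≈ 16.7 days.

16.7 days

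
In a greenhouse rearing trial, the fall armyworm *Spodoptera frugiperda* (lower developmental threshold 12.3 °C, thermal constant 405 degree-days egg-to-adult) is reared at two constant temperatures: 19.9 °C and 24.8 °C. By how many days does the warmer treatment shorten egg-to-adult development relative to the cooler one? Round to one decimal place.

At 19.9 °C: 405 / (19.9 − 12.3) = 405 / 7.6 = 53.289 d.
At 24.8 °C: 405 / (24.8 − 12.3) = 405 / 12.5 = 32.400 d.
Difference = |53.289 − 32.400| = 20.889 ≈ 20.9 days.

20.9 days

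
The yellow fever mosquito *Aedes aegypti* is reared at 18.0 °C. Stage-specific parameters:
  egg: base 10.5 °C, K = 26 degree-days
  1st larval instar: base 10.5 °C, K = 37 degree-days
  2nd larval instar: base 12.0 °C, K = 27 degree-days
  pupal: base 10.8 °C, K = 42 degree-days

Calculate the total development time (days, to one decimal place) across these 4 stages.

egg: 26 / (18.0 − 10.5) = 26 / 7.5 = 3.467 d.
1st larval instar: 37 / (18.0 − 10.5) = 37 / 7.5 = 4.933 d.
2nd larval instar: 27 / (18.0 − 12.0) = 27 / 6.0 = 4.500 d.
pupal: 42 / (18.0 − 10.8) = 42 / 7.2 = 5.833 d.
Sum = 18.733 ≈ 18.7 days.

18.7 days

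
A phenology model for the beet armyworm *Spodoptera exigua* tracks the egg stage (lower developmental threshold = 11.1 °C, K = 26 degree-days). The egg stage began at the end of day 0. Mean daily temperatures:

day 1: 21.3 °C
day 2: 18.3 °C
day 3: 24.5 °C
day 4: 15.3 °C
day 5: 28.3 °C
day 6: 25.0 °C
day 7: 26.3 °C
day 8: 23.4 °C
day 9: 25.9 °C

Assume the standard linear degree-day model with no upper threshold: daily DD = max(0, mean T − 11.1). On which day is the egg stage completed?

Daily DD above 11.1 °C: 10.2, 7.2, 13.4, 4.2, 17.2, 13.9, 15.2, 12.3, 14.8.
Cumulative: 10.2, 17.4, 30.8, 35.0, 52.2, 66.1, 81.3, 93.6, 108.4.
The total first reaches 26 DD on day 3.

day 3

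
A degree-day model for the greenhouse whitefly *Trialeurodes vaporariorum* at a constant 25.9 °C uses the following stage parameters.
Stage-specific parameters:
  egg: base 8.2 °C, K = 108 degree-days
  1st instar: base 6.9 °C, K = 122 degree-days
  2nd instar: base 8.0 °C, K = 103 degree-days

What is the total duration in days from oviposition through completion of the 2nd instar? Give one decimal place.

18.3 days

egg: 108 / (25.9 − 8.2) = 108 / 17.7 = 6.102 d.
1st instar: 122 / (25.9 − 6.9) = 122 / 19.0 = 6.421 d.
2nd instar: 103 / (25.9 − 8.0) = 103 / 17.9 = 5.754 d.
Sum = 18.277 ≈ 18.3 days.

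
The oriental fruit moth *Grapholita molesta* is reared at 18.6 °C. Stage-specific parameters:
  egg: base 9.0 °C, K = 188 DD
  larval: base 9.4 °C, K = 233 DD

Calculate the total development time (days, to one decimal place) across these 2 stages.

egg: 188 / (18.6 − 9.0) = 188 / 9.6 = 19.583 d.
larval: 233 / (18.6 − 9.4) = 233 / 9.2 = 25.326 d.
Sum = 44.909 ≈ 44.9 days.

44.9 days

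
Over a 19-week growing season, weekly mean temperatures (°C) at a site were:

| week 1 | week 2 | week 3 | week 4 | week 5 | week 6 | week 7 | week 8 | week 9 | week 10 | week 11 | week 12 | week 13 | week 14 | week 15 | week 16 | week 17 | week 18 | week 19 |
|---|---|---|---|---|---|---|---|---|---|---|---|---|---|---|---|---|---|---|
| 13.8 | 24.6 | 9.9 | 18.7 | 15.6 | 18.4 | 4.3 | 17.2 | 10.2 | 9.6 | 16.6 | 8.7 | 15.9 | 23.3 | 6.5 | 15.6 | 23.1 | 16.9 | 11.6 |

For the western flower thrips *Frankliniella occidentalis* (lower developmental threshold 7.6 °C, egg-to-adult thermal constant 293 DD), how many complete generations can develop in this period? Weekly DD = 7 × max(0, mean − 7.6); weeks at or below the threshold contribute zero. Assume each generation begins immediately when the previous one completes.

3 generations

Weekly DD (7 × max(0, T̄ − 7.6)): 43.4, 119.0, 16.1, 77.7, 56.0, 75.6, 0.0, 67.2, 18.2, 14.0, 63.0, 7.7, 58.1, 109.9, 0.0, 56.0, 108.5, 65.1, 28.0.
Season total = 983.5 DD.
Complete generations = ⌊983.5 / 293⌋ = 3.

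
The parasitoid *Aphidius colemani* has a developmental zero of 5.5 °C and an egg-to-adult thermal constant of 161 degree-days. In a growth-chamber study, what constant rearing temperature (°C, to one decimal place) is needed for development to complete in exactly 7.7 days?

Required daily accumulation = 161 / 7.7 = 20.909 DD/day.
T = T_base + 20.909 = 5.5 + 20.909 = 26.409 ≈ 26.4 °C.

26.4 °C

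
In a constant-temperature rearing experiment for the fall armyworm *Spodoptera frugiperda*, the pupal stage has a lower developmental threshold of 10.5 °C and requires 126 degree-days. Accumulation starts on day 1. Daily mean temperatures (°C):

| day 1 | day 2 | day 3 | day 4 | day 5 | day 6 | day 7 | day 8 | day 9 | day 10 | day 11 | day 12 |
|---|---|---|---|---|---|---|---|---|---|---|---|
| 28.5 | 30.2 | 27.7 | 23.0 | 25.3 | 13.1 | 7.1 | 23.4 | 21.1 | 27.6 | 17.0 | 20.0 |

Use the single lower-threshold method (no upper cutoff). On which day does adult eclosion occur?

Daily DD above 10.5 °C: 18.0, 19.7, 17.2, 12.5, 14.8, 2.6, 0.0, 12.9, 10.6, 17.1, 6.5, 9.5.
Cumulative: 18.0, 37.7, 54.9, 67.4, 82.2, 84.8, 84.8, 97.7, 108.3, 125.4, 131.9, 141.4.
The total first reaches 126 DD on day 11.

day 11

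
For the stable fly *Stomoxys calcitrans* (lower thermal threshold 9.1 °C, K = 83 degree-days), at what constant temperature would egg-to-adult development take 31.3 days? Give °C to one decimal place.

11.8 °C

Required daily accumulation = 83 / 31.3 = 2.652 DD/day.
T = T_base + 2.652 = 9.1 + 2.652 = 11.752 ≈ 11.8 °C.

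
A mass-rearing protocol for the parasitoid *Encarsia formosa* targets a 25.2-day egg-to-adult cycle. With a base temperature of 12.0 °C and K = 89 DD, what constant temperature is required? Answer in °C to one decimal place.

Required daily accumulation = 89 / 25.2 = 3.532 DD/day.
T = T_base + 3.532 = 12.0 + 3.532 = 15.532 ≈ 15.5 °C.

15.5 °C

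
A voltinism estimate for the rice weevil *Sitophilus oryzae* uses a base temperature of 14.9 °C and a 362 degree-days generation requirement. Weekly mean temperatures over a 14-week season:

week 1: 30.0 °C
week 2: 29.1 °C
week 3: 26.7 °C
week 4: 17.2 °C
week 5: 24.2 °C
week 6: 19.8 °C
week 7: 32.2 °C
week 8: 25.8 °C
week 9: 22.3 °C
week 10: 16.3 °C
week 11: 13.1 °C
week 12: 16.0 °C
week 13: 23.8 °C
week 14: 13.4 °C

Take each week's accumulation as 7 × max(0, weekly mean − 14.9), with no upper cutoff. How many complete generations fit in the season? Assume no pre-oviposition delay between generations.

2 generations

Weekly DD (7 × max(0, T̄ − 14.9)): 105.7, 99.4, 82.6, 16.1, 65.1, 34.3, 121.1, 76.3, 51.8, 9.8, 0.0, 7.7, 62.3, 0.0.
Season total = 732.2 DD.
Complete generations = ⌊732.2 / 362⌋ = 2.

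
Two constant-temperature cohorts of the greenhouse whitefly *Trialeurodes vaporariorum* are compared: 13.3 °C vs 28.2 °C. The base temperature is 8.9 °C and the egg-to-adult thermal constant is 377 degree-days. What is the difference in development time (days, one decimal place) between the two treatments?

At 13.3 °C: 377 / (13.3 − 8.9) = 377 / 4.4 = 85.682 d.
At 28.2 °C: 377 / (28.2 − 8.9) = 377 / 19.3 = 19.534 d.
Difference = |85.682 − 19.534| = 66.148 ≈ 66.1 days.

66.1 days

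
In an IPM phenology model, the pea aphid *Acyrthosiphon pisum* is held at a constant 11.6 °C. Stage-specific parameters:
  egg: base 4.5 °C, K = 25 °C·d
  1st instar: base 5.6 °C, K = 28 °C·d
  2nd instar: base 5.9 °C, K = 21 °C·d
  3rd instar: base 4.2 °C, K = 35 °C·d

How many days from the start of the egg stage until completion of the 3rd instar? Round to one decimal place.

16.6 days

egg: 25 / (11.6 − 4.5) = 25 / 7.1 = 3.521 d.
1st instar: 28 / (11.6 − 5.6) = 28 / 6.0 = 4.667 d.
2nd instar: 21 / (11.6 − 5.9) = 21 / 5.7 = 3.684 d.
3rd instar: 35 / (11.6 − 4.2) = 35 / 7.4 = 4.730 d.
Sum = 16.602 ≈ 16.6 days.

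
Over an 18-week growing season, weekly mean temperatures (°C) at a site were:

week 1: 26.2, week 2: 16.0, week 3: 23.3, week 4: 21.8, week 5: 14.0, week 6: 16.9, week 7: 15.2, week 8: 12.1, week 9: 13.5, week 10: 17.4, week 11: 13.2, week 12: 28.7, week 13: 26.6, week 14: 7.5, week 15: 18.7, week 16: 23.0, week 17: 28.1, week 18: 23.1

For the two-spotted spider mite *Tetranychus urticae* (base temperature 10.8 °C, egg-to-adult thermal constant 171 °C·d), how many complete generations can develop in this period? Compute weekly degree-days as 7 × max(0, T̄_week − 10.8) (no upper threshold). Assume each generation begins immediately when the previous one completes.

6 generations

Weekly DD (7 × max(0, T̄ − 10.8)): 107.8, 36.4, 87.5, 77.0, 22.4, 42.7, 30.8, 9.1, 18.9, 46.2, 16.8, 125.3, 110.6, 0.0, 55.3, 85.4, 121.1, 86.1.
Season total = 1079.4 DD.
Complete generations = ⌊1079.4 / 171⌋ = 6.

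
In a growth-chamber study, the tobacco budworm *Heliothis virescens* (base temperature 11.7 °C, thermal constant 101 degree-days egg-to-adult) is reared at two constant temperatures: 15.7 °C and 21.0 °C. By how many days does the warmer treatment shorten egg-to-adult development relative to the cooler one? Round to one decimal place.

14.4 days

At 15.7 °C: 101 / (15.7 − 11.7) = 101 / 4.0 = 25.250 d.
At 21.0 °C: 101 / (21.0 − 11.7) = 101 / 9.3 = 10.860 d.
Difference = |25.250 − 10.860| = 14.390 ≈ 14.4 days.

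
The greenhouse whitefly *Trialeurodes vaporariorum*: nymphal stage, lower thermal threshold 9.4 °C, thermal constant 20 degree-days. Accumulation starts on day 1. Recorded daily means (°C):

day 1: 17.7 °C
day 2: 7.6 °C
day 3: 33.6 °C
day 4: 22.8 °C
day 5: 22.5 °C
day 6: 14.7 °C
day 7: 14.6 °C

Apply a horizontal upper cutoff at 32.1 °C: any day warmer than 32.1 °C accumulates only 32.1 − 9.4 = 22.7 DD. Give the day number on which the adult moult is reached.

Daily DD above 9.4 °C (capped at 22.7): 8.3, 0.0, 22.7, 13.4, 13.1, 5.3, 5.2.
Cumulative: 8.3, 8.3, 31.0, 44.4, 57.5, 62.8, 68.0.
The total first reaches 20 DD on day 3.

day 3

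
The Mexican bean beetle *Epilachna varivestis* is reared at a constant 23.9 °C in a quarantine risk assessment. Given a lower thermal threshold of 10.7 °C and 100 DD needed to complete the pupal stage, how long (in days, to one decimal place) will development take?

7.6 days

Daily accumulation = 23.9 − 10.7 = 13.2 DD/day.
Duration = 100 / 13.2 = 7.576 ≈ 7.6 days.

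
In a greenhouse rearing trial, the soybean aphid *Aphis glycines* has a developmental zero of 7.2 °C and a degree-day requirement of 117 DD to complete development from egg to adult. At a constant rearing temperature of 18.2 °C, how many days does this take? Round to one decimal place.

10.6 days

Daily accumulation = 18.2 − 7.2 = 11.0 DD/day.
Duration = 117 / 11.0 = 10.636 ≈ 10.6 days.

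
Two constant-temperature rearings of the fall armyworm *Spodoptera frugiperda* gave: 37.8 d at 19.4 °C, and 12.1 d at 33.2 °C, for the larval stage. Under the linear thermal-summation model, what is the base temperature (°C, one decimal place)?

12.9 °C

Under the model K = D·(T − T_b), so D₁·(T₁ − T_b) = D₂·(T₂ − T_b).
37.8·(19.4 − T_b) = 12.1·(33.2 − T_b)
T_b = (37.8·19.4 − 12.1·33.2) / (37.8 − 12.1) = 331.60 / 25.7 = 12.903 °C ≈ 12.9 °C.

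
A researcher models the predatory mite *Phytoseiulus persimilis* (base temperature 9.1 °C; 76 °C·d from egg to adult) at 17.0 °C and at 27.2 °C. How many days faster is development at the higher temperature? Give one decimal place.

5.4 days

At 17.0 °C: 76 / (17.0 − 9.1) = 76 / 7.9 = 9.620 d.
At 27.2 °C: 76 / (27.2 − 9.1) = 76 / 18.1 = 4.199 d.
Difference = |9.620 − 4.199| = 5.421 ≈ 5.4 days.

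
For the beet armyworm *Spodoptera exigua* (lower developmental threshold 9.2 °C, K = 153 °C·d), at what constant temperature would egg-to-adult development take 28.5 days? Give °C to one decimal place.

Required daily accumulation = 153 / 28.5 = 5.368 DD/day.
T = T_base + 5.368 = 9.2 + 5.368 = 14.568 ≈ 14.6 °C.

14.6 °C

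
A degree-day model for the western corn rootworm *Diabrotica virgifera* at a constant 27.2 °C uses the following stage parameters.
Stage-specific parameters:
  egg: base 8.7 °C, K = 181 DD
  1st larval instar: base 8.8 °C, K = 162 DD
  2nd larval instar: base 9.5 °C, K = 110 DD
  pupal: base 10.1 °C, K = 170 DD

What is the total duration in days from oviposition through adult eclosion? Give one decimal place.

34.7 days

egg: 181 / (27.2 − 8.7) = 181 / 18.5 = 9.784 d.
1st larval instar: 162 / (27.2 − 8.8) = 162 / 18.4 = 8.804 d.
2nd larval instar: 110 / (27.2 − 9.5) = 110 / 17.7 = 6.215 d.
pupal: 170 / (27.2 − 10.1) = 170 / 17.1 = 9.942 d.
Sum = 34.744 ≈ 34.7 days.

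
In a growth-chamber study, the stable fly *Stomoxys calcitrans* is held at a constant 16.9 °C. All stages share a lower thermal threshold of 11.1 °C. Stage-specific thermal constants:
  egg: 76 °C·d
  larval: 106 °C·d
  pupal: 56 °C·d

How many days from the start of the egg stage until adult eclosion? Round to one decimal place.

Daily accumulation at 16.9 °C = 16.9 − 11.1 = 5.8 DD/day.
Total K = 76 + 106 + 56 = 238 DD.
Total duration = 238 / 5.8 = 41.034 ≈ 41.0 days.

41.0 days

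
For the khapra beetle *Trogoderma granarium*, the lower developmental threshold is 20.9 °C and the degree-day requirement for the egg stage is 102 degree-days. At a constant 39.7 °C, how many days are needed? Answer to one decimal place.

Daily accumulation = 39.7 − 20.9 = 18.8 DD/day.
Duration = 102 / 18.8 = 5.426 ≈ 5.4 days.

5.4 days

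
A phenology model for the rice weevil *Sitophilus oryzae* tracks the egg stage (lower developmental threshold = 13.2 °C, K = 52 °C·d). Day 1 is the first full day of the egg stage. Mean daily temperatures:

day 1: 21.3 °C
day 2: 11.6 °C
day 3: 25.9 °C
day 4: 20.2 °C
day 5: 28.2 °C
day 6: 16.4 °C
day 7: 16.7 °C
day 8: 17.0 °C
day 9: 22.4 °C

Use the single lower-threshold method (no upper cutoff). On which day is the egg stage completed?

day 8

Daily DD above 13.2 °C: 8.1, 0.0, 12.7, 7.0, 15.0, 3.2, 3.5, 3.8, 9.2.
Cumulative: 8.1, 8.1, 20.8, 27.8, 42.8, 46.0, 49.5, 53.3, 62.5.
The total first reaches 52 DD on day 8.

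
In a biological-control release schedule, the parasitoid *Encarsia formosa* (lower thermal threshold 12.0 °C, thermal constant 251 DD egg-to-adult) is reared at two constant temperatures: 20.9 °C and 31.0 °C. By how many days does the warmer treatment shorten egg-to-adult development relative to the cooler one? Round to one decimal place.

15.0 days

At 20.9 °C: 251 / (20.9 − 12.0) = 251 / 8.9 = 28.202 d.
At 31.0 °C: 251 / (31.0 − 12.0) = 251 / 19.0 = 13.211 d.
Difference = |28.202 − 13.211| = 14.992 ≈ 15.0 days.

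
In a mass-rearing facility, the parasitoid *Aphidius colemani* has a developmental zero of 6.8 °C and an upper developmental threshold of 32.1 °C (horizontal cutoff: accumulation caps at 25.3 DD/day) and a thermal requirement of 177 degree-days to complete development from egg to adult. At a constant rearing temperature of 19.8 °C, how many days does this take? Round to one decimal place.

Daily accumulation = 19.8 − 6.8 = 13.0 DD/day.
Duration = 177 / 13.0 = 13.615 ≈ 13.6 days.

13.6 days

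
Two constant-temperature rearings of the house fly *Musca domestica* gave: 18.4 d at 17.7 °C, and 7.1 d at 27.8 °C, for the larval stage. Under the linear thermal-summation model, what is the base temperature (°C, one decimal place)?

11.4 °C

Equal thermal constants: D₁(T₁ − T_b) = D₂(T₂ − T_b).
18.4·(17.7 − T_b) = 7.1·(27.8 − T_b)
T_b = (18.4·17.7 − 7.1·27.8) / (18.4 − 7.1) = 128.30 / 11.3 = 11.354 °C ≈ 11.4 °C.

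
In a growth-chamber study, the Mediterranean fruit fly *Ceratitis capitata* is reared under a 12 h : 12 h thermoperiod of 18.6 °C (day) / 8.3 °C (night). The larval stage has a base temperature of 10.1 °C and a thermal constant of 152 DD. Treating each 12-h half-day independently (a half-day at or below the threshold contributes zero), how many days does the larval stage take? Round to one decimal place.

Day half: max(0, 18.6 − 10.1) × 0.5 = 8.5 × 0.5 = 4.25 DD.
Night half: max(0, 8.3 − 10.1) × 0.5 = 0.0 × 0.5 = 0.00 DD.
Per 24 h: 4.25 DD/day.
Duration = 152 / 4.25 = 35.765 ≈ 35.8 days.

35.8 days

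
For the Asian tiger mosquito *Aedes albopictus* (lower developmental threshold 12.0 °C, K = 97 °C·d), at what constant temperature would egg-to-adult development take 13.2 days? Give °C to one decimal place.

19.3 °C

Required daily accumulation = 97 / 13.2 = 7.348 DD/day.
T = T_base + 7.348 = 12.0 + 7.348 = 19.348 ≈ 19.3 °C.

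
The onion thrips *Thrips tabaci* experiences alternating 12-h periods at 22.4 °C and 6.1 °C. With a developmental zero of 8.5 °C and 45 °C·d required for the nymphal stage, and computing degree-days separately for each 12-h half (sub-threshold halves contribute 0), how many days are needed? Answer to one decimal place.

6.5 days

Day half: max(0, 22.4 − 8.5) × 0.5 = 13.9 × 0.5 = 6.95 DD.
Night half: max(0, 6.1 − 8.5) × 0.5 = 0.0 × 0.5 = 0.00 DD.
Per 24 h: 6.95 DD/day.
Duration = 45 / 6.95 = 6.475 ≈ 6.5 days.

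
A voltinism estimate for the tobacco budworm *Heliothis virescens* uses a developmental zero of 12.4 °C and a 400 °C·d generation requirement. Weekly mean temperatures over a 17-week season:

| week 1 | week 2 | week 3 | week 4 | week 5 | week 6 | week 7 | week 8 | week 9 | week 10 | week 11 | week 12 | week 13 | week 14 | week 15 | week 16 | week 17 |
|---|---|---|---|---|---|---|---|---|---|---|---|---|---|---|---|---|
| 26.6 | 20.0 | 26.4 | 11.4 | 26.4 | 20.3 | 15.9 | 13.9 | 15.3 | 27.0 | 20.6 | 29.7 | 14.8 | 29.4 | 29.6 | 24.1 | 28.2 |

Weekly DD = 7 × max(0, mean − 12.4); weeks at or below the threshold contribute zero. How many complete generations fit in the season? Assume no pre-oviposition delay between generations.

2 generations

Weekly DD (7 × max(0, T̄ − 12.4)): 99.4, 53.2, 98.0, 0.0, 98.0, 55.3, 24.5, 10.5, 20.3, 102.2, 57.4, 121.1, 16.8, 119.0, 120.4, 81.9, 110.6.
Season total = 1188.6 DD.
Complete generations = ⌊1188.6 / 400⌋ = 2.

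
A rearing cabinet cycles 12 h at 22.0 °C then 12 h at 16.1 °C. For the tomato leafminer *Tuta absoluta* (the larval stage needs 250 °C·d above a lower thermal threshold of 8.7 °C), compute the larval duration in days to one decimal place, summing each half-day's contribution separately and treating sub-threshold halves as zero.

24.2 days

Day half: max(0, 22.0 − 8.7) × 0.5 = 13.3 × 0.5 = 6.65 DD.
Night half: max(0, 16.1 − 8.7) × 0.5 = 7.4 × 0.5 = 3.70 DD.
Per 24 h: 10.35 DD/day.
Duration = 250 / 10.35 = 24.155 ≈ 24.2 days.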